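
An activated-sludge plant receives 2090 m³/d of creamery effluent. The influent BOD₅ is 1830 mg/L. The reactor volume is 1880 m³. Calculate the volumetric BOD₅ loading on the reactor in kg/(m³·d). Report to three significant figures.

Volumetric loading L_v = Q·S₀ / V = 2090 × 1830 g/m³ / 1880 m³ = 2034 g/(m³·d) = 2.034 kg BOD₅/(m³·d).

L_v ≈ 2.03 kg BOD₅/(m³·d)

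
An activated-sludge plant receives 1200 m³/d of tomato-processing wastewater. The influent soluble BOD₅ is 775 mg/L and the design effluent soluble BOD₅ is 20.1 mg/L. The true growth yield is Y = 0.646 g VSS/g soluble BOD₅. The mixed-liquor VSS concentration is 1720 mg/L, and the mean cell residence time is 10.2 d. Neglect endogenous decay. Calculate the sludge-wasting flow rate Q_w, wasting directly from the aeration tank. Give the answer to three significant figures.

V·X = Y·Q·ΔS·θ_c gives V = 0.646 × 1200 × (775 − 20.1) × 10.2 / 1720 = 3470 m³.
Wasting from the aeration tank: Q_w = V / θ_c = 3470 / 10.2 = 340.2 m³/d.

Q_w ≈ 340 m³/d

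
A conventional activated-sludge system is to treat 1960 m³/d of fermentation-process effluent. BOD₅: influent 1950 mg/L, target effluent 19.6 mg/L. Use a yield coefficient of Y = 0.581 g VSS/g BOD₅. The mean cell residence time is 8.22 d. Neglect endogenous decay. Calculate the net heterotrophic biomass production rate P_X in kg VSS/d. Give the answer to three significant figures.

P_X ≈ 2200 kg VSS/d

Since k_d ≈ 0, Y_obs = Y = 0.581 g VSS/g BOD₅.
Substrate removed = Q·(S₀ − S) = 1960 m³/d × (1950 − 19.6) g/m³ = 3.78×10^6 g/d = 3784 kg/d.
Net biomass production P_X = Y_obs × Q·(S₀ − S) = 0.5810 × 3784 = 2198 kg VSS/d.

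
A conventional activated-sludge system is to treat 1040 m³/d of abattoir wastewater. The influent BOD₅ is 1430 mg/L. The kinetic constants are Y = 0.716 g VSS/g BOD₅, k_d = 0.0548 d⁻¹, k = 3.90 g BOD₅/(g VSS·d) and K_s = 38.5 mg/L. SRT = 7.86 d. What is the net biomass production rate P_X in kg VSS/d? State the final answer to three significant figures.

P_X ≈ 743 kg VSS/d

Effluent substrate depends only on kinetics and SRT: S = K_s(1 + k_d θ_c) / [θ_c(Yk − k_d) − 1] = 38.5 × (1 + 0.0548 × 7.86) / [7.86 × (0.716 × 3.90 − 0.0548) − 1] = 55.08 / 20.52 = 2.685 mg/L.
The observed yield is Y_obs = Y/(1 + k_d·θ_c) = 0.716 / (1 + 0.0548 × 7.86) = 0.716 / 1.431 = 0.5004 g VSS per g BOD₅ removed.
ΔS = 1430 − 2.68 = 1427 mg/L, so the substrate removal rate is 1040 × 1427/1000 = 1484 kg BOD₅/d.
Net biomass production P_X = Y_obs × Q·(S₀ − S) = 0.5004 × 1484 = 742.9 kg VSS/d.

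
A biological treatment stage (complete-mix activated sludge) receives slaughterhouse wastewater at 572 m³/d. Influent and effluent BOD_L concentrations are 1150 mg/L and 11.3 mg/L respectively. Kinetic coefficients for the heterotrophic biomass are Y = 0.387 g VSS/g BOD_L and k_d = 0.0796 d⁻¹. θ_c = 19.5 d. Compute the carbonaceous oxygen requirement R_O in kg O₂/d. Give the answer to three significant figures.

The observed yield is Y_obs = Y/(1 + k_d·θ_c) = 0.387 / (1 + 0.0796 × 19.5) = 0.387 / 2.552 = 0.1516 g VSS per g BOD_L removed.
Q·(S₀ − S) = 572 × (1150 − 11.3) × 10⁻³ = 651.3 kg/d removed.
Net sludge production P_X = 0.1516 × 651.3 = 98.76 kg VSS/d.
R_O = Q·ΔS − 1.42 P_X = 651.3 − 140.2 = 511.1 kg O₂/d.

R_O ≈ 511 kg O₂/d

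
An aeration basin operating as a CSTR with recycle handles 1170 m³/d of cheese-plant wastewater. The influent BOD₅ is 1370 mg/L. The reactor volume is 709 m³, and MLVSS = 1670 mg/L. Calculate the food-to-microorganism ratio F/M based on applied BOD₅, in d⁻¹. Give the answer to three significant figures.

F/M ≈ 1.35 d⁻¹

F/M = applied load / biomass = Q·S₀/(V·X) = 1170 × 1370 / (709.0 × 1670) = 1.354 d⁻¹.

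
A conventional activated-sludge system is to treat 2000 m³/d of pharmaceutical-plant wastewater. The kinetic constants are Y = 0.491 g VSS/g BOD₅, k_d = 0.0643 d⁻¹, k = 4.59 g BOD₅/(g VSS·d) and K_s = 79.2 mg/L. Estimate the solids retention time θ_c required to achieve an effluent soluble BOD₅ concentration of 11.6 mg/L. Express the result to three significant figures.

At the target effluent, Y k S/(K_s+S) = 0.491×4.59×11.6/90.80 = 0.2879 d⁻¹.
θ_c = 1/(μ − k_d) = 1/(0.2879 − 0.0643) = 1/0.2236 = 4.472 d.

θ_c ≈ 4.47 d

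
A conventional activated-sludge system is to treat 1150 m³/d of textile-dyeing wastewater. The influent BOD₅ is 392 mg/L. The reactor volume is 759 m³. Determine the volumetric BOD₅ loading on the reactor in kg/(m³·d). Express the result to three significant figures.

Applied BOD₅ load per unit volume = Q·S₀/V = (1150 × 392/1000)/759.0 = 0.5939 kg BOD₅·m⁻³·d⁻¹.

L_v ≈ 0.594 kg BOD₅/(m³·d)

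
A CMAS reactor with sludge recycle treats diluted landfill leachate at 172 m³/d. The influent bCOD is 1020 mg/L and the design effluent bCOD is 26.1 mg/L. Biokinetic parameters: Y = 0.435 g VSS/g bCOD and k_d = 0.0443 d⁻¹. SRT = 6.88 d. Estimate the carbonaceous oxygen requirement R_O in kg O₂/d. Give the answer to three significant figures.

R_O ≈ 90.0 kg O₂/d

Observed yield with endogenous decay: Y_obs = Y / (1 + k_d·θ_c) = 0.435 / (1 + 0.0443 × 6.88) = 0.435 / 1.305 = 0.3334 g VSS/g bCOD.
Substrate removed = Q·(S₀ − S) = 172 m³/d × (1020 − 26.1) g/m³ = 1.71×10^5 g/d = 171.0 kg/d.
Net sludge production P_X = 0.3334 × 171.0 = 56.99 kg VSS/d.
R_O = Q·(S₀ − S) − 1.42·P_X = 171.0 − 1.42 × 56.99 = 90.02 kg O₂/d.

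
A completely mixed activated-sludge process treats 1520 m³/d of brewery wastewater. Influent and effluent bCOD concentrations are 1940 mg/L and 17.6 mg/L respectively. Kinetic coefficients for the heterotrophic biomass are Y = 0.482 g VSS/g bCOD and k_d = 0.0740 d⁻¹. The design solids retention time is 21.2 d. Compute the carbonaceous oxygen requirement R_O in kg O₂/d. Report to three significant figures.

R_O ≈ 2140 kg O₂/d

Y_obs = Y / (1 + k_d θ_c) = 0.482 / (1 + 0.0740 × 21.2) = 0.482 / 2.569 = 0.1876.
Q·(S₀ − S) = 1520 × (1940 − 17.6) × 10⁻³ = 2922 kg/d removed.
Net sludge production P_X = 0.1876 × 2922 = 548.3 kg VSS/d.
R_O = Q·ΔS − 1.42 P_X = 2922 − 778.6 = 2143 kg O₂/d.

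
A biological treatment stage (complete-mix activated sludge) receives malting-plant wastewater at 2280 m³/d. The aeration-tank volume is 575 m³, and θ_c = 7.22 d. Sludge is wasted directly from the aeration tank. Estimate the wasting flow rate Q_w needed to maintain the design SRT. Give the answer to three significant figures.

For wasting at MLVSS concentration, Q_w = V/θ_c = 575.0/7.22 = 79.64 m³/d.

Q_w ≈ 79.6 m³/d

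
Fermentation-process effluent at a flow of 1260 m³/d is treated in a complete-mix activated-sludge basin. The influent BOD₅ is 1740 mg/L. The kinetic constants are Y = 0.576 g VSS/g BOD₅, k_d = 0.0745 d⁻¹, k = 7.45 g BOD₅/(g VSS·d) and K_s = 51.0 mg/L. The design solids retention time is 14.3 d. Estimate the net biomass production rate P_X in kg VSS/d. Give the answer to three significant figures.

Effluent substrate depends only on kinetics and SRT: S = K_s(1 + k_d θ_c) / [θ_c(Yk − k_d) − 1] = 51.0 × (1 + 0.0745 × 14.3) / [14.3 × (0.576 × 7.45 − 0.0745) − 1] = 105.3 / 59.30 = 1.776 mg/L.
Correct the yield for decay: Y_obs = Y/(1 + k_d θ_c) = 0.576 / (1 + 0.0745 × 14.3) = 0.576 / 2.065 = 0.2789.
Mass of BOD₅ removed per day: Q(S₀ − S) = 1260 × 1738 g/m³ = 2190 kg/d.
So the net sludge growth is P_X = 0.2789 × 2190 = 610.8 kg VSS/d.

P_X ≈ 611 kg VSS/d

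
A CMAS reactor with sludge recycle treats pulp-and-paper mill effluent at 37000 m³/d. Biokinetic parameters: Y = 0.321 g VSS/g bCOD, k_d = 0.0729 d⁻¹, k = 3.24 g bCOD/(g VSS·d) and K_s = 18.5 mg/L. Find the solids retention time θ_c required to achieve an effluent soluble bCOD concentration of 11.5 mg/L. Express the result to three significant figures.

θ_c ≈ 3.07 d

Specific growth rate at S = 11.5 mg/L: μ = YkS/(K_s+S) = 0.321·3.24·11.5/(18.5+11.5) = 0.3987 d⁻¹.
θ_c = 1/(μ − k_d) = 1/(0.3987 − 0.0729) = 1/0.3258 = 3.070 d.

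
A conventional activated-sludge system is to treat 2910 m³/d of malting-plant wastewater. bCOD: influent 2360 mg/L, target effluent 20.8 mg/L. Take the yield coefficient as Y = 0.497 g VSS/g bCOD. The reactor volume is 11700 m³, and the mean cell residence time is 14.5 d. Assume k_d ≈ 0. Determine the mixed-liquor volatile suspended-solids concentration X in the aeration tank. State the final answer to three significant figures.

Without decay, X = Y Q (S₀−S) θ_c / V = 0.497 × 2910 × (2360 − 20.8) × 14.5 / 11700 = 4193 mg/L.

X ≈ 4190 mg/L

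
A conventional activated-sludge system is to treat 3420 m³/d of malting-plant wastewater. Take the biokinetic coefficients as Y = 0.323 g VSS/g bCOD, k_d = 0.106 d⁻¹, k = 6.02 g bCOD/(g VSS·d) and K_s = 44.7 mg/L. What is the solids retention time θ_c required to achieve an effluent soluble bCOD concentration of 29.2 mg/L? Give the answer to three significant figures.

From 1/θ_c = Y·k·S/(K_s + S) − k_d: Y·k·S/(K_s+S) = 0.323 × 6.02 × 29.2 / (44.7 + 29.2) = 0.7683 d⁻¹.
Then 1/θ_c = μ − k_d = 0.7683 − 0.106 = 0.6623 d⁻¹, giving θ_c = 1.510 d.

θ_c ≈ 1.51 d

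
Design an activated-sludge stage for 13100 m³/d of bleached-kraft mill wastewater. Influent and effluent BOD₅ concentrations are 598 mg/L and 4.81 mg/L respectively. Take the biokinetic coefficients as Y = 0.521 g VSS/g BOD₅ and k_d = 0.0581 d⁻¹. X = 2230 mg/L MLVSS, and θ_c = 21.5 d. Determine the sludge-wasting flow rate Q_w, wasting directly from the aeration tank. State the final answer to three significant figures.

Q_w ≈ 807 m³/d

Rearranging the biomass balance for a CMAS with decay, V = Y·Q·ΔS·θ_c / [X·(1+k_d θ_c)] = 0.521 × 13100 × (598 − 4.81) × 21.5 / [2230 × (1 + 0.0581 × 21.5)] = 8.7×10^7 / 5016 = 17355 m³.
Wasting from the aeration tank: Q_w = V / θ_c = 17355 / 21.5 = 807.2 m³/d.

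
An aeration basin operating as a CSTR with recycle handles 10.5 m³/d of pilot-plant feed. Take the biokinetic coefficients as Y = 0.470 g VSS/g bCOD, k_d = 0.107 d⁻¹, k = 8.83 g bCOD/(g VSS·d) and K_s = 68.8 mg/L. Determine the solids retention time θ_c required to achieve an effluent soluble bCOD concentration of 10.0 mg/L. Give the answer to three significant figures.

θ_c ≈ 2.38 d

At the target effluent, Y k S/(K_s+S) = 0.470×8.83×10.0/78.80 = 0.5267 d⁻¹.
Then 1/θ_c = μ − k_d = 0.5267 − 0.107 = 0.4197 d⁻¹, giving θ_c = 2.383 d.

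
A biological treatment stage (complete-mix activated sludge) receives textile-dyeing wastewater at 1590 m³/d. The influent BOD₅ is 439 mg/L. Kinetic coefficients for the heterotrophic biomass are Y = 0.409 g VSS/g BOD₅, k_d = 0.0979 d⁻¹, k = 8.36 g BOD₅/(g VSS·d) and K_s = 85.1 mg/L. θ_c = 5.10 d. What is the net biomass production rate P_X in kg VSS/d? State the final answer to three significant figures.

Effluent substrate depends only on kinetics and SRT: S = K_s(1 + k_d θ_c) / [θ_c(Yk − k_d) − 1] = 85.1 × (1 + 0.0979 × 5.10) / [5.10 × (0.409 × 8.36 − 0.0979) − 1] = 127.6 / 15.94 = 8.005 mg/L.
Y_obs = Y / (1 + k_d θ_c) = 0.409 / (1 + 0.0979 × 5.10) = 0.409 / 1.499 = 0.2728.
Substrate removed = Q·(S₀ − S) = 1590 m³/d × (439 − 8.00) g/m³ = 6.85×10^5 g/d = 685.3 kg/d.
Biomass produced: P_X = Y_obs·Q·ΔS = 0.2728 × 685.3 ≈ 186.9 kg VSS/d.

P_X ≈ 187 kg VSS/d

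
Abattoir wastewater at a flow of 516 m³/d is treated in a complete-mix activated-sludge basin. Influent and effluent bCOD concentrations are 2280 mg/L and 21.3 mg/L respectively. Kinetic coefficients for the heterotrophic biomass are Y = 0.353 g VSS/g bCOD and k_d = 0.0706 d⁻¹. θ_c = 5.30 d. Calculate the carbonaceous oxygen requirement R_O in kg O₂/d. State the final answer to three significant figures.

Observed yield with endogenous decay: Y_obs = Y / (1 + k_d·θ_c) = 0.353 / (1 + 0.0706 × 5.30) = 0.353 / 1.374 = 0.2569 g VSS/g bCOD.
ΔS = 2280 − 21.3 = 2259 mg/L, so the substrate removal rate is 516 × 2259/1000 = 1165 kg bCOD/d.
Biomass synthesised: P_X = Y_obs × 1165 = 299.4 kg VSS/d.
Carbonaceous O₂ demand = substrate oxidised − cell-mass equivalent = 1165 − 1.42 × 299.4 = 740.4 kg O₂/d.

R_O ≈ 740 kg O₂/d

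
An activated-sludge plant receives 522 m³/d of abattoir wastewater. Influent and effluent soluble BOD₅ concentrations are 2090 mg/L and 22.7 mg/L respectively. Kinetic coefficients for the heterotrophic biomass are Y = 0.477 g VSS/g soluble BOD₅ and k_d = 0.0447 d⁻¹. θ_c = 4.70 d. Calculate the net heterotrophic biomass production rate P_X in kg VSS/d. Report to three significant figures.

Observed yield with endogenous decay: Y_obs = Y / (1 + k_d·θ_c) = 0.477 / (1 + 0.0447 × 4.70) = 0.477 / 1.210 = 0.3942 g VSS/g soluble BOD₅.
ΔS = 2090 − 22.7 = 2067 mg/L, so the substrate removal rate is 522 × 2067/1000 = 1079 kg soluble BOD₅/d.
So the net sludge growth is P_X = 0.3942 × 1079 = 425.4 kg VSS/d.

P_X ≈ 425 kg VSS/d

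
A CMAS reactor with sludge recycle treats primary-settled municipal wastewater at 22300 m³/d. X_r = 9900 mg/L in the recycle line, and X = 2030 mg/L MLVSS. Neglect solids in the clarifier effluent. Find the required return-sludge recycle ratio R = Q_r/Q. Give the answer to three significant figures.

R ≈ 0.258

R = Q_r/Q = X/(X_r − X) = 2030 / (9900 − 2030) = 0.2579.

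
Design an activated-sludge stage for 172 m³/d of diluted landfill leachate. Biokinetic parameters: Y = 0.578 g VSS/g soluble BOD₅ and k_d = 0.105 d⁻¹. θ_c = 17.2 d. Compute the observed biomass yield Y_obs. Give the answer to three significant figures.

Y_obs ≈ 0.206 g VSS/g soluble BOD₅

Correct the yield for decay: Y_obs = Y/(1 + k_d θ_c) = 0.578 / (1 + 0.105 × 17.2) = 0.578 / 2.806 = 0.2060.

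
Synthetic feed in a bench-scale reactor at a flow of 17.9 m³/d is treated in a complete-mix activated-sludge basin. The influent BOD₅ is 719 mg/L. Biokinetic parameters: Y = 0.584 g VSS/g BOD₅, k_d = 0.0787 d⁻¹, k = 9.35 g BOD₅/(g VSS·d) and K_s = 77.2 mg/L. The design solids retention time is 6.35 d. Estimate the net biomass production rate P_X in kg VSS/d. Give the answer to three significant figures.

P_X ≈ 4.99 kg VSS/d

Effluent substrate depends only on kinetics and SRT: S = K_s(1 + k_d θ_c) / [θ_c(Yk − k_d) − 1] = 77.2 × (1 + 0.0787 × 6.35) / [6.35 × (0.584 × 9.35 − 0.0787) − 1] = 115.8 / 33.17 = 3.490 mg/L.
The observed yield is Y_obs = Y/(1 + k_d·θ_c) = 0.584 / (1 + 0.0787 × 6.35) = 0.584 / 1.500 = 0.3894 g VSS per g BOD₅ removed.
ΔS = 719 − 3.49 = 715.5 mg/L, so the substrate removal rate is 17.9 × 715.5/1000 = 12.81 kg BOD₅/d.
P_X = Y_obs · Q(S₀ − S) = 0.3894 × 12.81 = 4.987 kg VSS/d.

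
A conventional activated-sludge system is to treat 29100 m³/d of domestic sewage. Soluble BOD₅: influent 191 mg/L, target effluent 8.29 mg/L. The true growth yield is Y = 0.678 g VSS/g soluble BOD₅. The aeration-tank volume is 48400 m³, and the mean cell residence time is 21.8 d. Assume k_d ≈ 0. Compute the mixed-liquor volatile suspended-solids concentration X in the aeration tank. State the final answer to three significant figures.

From V·X = Y·Q·(S₀ − S)·θ_c (decay neglected): X = 0.678 × 29100 × (191 − 8.29) × 21.8 / 48400 = 1624 mg/L.

X ≈ 1620 mg/L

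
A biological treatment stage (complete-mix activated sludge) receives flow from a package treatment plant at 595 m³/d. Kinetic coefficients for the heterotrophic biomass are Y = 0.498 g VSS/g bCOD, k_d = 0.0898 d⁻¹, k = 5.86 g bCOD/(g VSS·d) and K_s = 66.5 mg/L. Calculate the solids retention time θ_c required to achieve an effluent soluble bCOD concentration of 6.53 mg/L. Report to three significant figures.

θ_c ≈ 5.84 d

From 1/θ_c = Y·k·S/(K_s + S) − k_d: Y·k·S/(K_s+S) = 0.498 × 5.86 × 6.53 / (66.5 + 6.53) = 0.2609 d⁻¹.
θ_c = 1/(μ − k_d) = 1/(0.2609 − 0.0898) = 1/0.1711 = 5.843 d.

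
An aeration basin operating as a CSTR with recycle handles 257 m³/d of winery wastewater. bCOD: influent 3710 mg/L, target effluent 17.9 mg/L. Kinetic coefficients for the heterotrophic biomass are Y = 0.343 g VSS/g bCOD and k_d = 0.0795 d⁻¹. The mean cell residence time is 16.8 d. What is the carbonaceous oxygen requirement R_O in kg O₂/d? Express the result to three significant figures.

R_O ≈ 751 kg O₂/d

Observed yield with endogenous decay: Y_obs = Y / (1 + k_d·θ_c) = 0.343 / (1 + 0.0795 × 16.8) = 0.343 / 2.336 = 0.1469 g VSS/g bCOD.
Substrate removed = Q·(S₀ − S) = 257 m³/d × (3710 − 17.9) g/m³ = 9.49×10^5 g/d = 948.9 kg/d.
Biomass synthesised: P_X = Y_obs × 948.9 = 139.3 kg VSS/d.
R_O = Q·ΔS − 1.42 P_X = 948.9 − 197.9 = 751.0 kg O₂/d.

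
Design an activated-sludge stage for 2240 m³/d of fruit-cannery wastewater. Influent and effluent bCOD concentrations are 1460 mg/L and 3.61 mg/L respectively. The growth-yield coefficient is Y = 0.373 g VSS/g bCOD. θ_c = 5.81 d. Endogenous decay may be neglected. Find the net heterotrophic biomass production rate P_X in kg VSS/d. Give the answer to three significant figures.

P_X ≈ 1220 kg VSS/d

No decay correction is needed, so Y_obs = Y = 0.373.
Mass of bCOD removed per day: Q(S₀ − S) = 2240 × 1456 g/m³ = 3262 kg/d.
Biomass produced: P_X = Y_obs·Q·ΔS = 0.3730 × 3262 ≈ 1217 kg VSS/d.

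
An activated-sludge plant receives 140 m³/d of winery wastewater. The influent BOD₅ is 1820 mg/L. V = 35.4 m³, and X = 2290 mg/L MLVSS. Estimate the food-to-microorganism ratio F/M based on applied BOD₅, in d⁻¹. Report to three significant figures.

F/M = applied load / biomass = Q·S₀/(V·X) = 140 × 1820 / (35.40 × 2290) = 3.143 d⁻¹.

F/M ≈ 3.14 d⁻¹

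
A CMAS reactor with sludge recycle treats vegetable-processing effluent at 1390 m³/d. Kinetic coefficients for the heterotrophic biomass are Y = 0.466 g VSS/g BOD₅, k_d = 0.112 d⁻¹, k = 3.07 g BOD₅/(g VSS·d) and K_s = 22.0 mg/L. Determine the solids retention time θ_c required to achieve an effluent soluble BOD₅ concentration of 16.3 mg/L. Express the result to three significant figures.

θ_c ≈ 2.01 d

From 1/θ_c = Y·k·S/(K_s + S) − k_d: Y·k·S/(K_s+S) = 0.466 × 3.07 × 16.3 / (22.0 + 16.3) = 0.6089 d⁻¹.
1/θ_c = 0.6089 − 0.112 = 0.4969 d⁻¹, so θ_c = 2.013 d.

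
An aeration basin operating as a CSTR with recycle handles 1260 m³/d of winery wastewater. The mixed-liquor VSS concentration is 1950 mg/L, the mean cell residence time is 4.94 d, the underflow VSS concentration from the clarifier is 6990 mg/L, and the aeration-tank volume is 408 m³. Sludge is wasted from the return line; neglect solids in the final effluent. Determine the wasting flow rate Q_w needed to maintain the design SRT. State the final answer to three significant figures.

Q_w = (V·X)/(θ_c X_r) = 408.0 × 1950 / (4.94 × 6990) = 23.04 m³/d.

Q_w ≈ 23.0 m³/d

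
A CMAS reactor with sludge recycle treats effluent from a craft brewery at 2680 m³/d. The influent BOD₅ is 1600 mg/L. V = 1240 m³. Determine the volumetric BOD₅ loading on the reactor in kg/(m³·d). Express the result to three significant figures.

L_v ≈ 3.46 kg BOD₅/(m³·d)

L_v = Q S₀ / V = 2680 × 1600 × 10⁻³ / 1240 = 3.458 kg/(m³·d).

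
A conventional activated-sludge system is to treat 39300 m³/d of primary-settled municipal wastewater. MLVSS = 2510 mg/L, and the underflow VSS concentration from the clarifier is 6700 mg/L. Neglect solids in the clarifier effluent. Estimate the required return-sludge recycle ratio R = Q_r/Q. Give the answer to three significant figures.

Solids balance on the clarifier gives (1+R)X = R·X_r, so R = X/(X_r − X) = 2510 / (6700 − 2510) = 0.5990.

R ≈ 0.599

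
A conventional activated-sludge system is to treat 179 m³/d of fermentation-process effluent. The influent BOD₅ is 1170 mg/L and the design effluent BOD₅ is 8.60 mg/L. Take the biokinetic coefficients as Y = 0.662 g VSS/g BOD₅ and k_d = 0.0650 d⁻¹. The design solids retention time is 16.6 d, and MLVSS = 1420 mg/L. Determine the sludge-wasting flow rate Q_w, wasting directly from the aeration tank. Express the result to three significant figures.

Steady-state biomass mass balance: V·X·(1 + k_d·θ_c) = Y·Q·(S₀ − S)·θ_c, so V = 0.662 × 179 × (1170 − 8.60) × 16.6 / [1420 × (1 + 0.0650 × 16.6)] = 2.28×10^6 / 2952 = 773.9 m³.
For wasting at MLVSS concentration, Q_w = V/θ_c = 773.9/16.6 = 46.62 m³/d.

Q_w ≈ 46.6 m³/d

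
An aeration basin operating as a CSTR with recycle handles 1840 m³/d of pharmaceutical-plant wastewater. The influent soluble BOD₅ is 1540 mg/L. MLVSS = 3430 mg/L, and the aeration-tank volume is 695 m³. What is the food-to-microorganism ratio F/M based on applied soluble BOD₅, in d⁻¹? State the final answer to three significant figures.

F/M ≈ 1.19 d⁻¹

F/M = Q·S₀ / (V·X) = 1840 × 1540 / (695.0 × 3430) = 1.189 g soluble BOD₅·(g VSS·d)⁻¹.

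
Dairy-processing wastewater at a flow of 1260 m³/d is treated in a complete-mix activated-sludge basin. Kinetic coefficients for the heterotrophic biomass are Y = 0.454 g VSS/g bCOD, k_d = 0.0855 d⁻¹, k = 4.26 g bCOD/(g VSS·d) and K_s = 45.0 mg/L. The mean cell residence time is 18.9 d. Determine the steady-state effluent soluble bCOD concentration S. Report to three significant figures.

S ≈ 3.47 mg/L

From the Monod/SRT balance for a CMAS, S = K_s·(1+k_d θ_c)/[θ_c·(Y k − k_d) − 1] = 45.0 × (1 + 0.0855 × 18.9) / [18.9 × (0.454 × 4.26 − 0.0855) − 1] = 117.7 / 33.94 = 3.469 mg/L.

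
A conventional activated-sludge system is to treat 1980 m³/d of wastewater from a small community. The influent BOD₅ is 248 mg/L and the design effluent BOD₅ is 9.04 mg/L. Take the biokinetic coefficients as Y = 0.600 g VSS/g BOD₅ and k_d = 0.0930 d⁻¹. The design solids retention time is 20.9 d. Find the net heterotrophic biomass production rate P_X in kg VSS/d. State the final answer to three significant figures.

Observed yield with endogenous decay: Y_obs = Y / (1 + k_d·θ_c) = 0.600 / (1 + 0.0930 × 20.9) = 0.600 / 2.944 = 0.2038 g VSS/g BOD₅.
Substrate removed = Q·(S₀ − S) = 1980 m³/d × (248 − 9.04) g/m³ = 4.73×10^5 g/d = 473.1 kg/d.
Biomass produced: P_X = Y_obs·Q·ΔS = 0.2038 × 473.1 ≈ 96.44 kg VSS/d.

P_X ≈ 96.4 kg VSS/d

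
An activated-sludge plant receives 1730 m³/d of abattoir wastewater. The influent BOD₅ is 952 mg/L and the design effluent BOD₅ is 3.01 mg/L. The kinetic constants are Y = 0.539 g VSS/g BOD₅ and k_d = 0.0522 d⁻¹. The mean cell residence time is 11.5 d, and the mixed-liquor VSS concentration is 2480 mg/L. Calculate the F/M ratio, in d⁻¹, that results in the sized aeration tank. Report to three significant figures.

Rearranging the biomass balance for a CMAS with decay, V = Y·Q·ΔS·θ_c / [X·(1+k_d θ_c)] = 0.539 × 1730 × (952 − 3.01) × 11.5 / [2480 × (1 + 0.0522 × 11.5)] = 1.02×10^7 / 3969 = 2564 m³.
F/M = Q·S₀ / (V·X) = 1730 × 952 / (2564 × 2480) = 0.2590 g BOD₅·(g VSS·d)⁻¹.

F/M ≈ 0.259 d⁻¹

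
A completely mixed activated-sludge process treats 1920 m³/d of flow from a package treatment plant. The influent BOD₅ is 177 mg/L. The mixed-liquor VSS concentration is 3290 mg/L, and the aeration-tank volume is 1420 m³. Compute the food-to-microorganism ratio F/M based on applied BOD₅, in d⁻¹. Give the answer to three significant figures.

Food-to-microorganism ratio F/M = Q S₀ / (V X) = 1920 × 177 / (1420 × 3290) = 0.07274 d⁻¹.

F/M ≈ 0.0727 d⁻¹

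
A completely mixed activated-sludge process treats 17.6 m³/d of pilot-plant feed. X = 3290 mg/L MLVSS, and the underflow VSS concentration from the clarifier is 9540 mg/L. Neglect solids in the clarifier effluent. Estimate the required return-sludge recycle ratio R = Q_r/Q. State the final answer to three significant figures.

R ≈ 0.526

Solids balance on the clarifier gives (1+R)X = R·X_r, so R = X/(X_r − X) = 3290 / (9540 − 3290) = 0.5264.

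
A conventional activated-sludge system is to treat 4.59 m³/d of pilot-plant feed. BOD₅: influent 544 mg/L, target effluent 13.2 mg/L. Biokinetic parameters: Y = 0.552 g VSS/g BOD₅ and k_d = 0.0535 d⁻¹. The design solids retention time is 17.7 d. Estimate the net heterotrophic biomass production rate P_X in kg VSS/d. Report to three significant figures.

Correct the yield for decay: Y_obs = Y/(1 + k_d θ_c) = 0.552 / (1 + 0.0535 × 17.7) = 0.552 / 1.947 = 0.2835.
Mass of BOD₅ removed per day: Q(S₀ − S) = 4.59 × 530.8 g/m³ = 2.436 kg/d.
Net biomass production P_X = Y_obs × Q·(S₀ − S) = 0.2835 × 2.436 = 0.6908 kg VSS/d.

P_X ≈ 0.691 kg VSS/d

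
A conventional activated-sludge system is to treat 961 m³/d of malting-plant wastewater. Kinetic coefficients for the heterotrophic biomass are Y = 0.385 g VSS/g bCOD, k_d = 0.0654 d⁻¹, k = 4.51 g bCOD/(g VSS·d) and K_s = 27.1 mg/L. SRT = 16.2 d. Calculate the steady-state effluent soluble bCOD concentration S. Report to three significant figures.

S ≈ 2.14 mg/L

For a completely mixed reactor with recycle the Lawrence–McCarty relation gives S = K_s·(1 + k_d·θ_c) / [θ_c·(Y·k − k_d) − 1] = 27.1 × (1 + 0.0654 × 16.2) / [16.2 × (0.385 × 4.51 − 0.0654) − 1] = 55.81 / 26.07 = 2.141 mg/L.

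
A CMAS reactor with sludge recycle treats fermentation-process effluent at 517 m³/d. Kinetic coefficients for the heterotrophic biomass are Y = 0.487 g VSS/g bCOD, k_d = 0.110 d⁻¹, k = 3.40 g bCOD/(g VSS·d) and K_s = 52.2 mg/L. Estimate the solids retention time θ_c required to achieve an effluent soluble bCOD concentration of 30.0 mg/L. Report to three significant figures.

From 1/θ_c = Y·k·S/(K_s + S) − k_d: Y·k·S/(K_s+S) = 0.487 × 3.40 × 30.0 / (52.2 + 30.0) = 0.6043 d⁻¹.
1/θ_c = 0.6043 − 0.110 = 0.4943 d⁻¹, so θ_c = 2.023 d.

θ_c ≈ 2.02 d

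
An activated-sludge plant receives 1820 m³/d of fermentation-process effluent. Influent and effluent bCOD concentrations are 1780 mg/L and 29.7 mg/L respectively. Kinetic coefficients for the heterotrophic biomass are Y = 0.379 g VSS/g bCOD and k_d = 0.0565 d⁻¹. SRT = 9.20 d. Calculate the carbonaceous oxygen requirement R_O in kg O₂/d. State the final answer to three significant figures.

R_O ≈ 2060 kg O₂/d

The observed yield is Y_obs = Y/(1 + k_d·θ_c) = 0.379 / (1 + 0.0565 × 9.20) = 0.379 / 1.520 = 0.2494 g VSS per g bCOD removed.
ΔS = 1780 − 29.7 = 1750 mg/L, so the substrate removal rate is 1820 × 1750/1000 = 3186 kg bCOD/d.
P_X = Y_obs·Q·(S₀ − S) = 0.2494 × 3186 = 794.4 kg VSS/d.
R_O = Q·ΔS − 1.42 P_X = 3186 − 1128 = 2058 kg O₂/d.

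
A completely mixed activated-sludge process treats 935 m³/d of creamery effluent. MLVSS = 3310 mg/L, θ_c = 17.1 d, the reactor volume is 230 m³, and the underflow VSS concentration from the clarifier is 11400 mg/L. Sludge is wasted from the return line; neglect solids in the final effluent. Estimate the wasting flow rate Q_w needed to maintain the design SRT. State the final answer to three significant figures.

Q_w ≈ 3.91 m³/d

Q_w = (V·X)/(θ_c X_r) = 230.0 × 3310 / (17.1 × 11400) = 3.905 m³/d.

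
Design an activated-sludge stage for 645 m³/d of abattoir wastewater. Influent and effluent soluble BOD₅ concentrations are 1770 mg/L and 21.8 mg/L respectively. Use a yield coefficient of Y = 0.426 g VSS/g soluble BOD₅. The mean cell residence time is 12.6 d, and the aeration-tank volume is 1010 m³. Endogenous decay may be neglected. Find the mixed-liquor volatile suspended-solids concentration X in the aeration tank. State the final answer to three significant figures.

From V·X = Y·Q·(S₀ − S)·θ_c (decay neglected): X = 0.426 × 645 × (1770 − 21.8) × 12.6 / 1010 = 5993 mg/L.

X ≈ 5990 mg/L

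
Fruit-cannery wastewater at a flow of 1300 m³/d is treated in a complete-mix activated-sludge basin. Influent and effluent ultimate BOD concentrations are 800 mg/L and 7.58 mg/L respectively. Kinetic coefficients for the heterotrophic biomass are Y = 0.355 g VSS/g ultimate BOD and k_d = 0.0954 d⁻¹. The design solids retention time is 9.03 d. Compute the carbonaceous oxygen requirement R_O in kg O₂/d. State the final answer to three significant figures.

R_O ≈ 751 kg O₂/d

Observed yield with endogenous decay: Y_obs = Y / (1 + k_d·θ_c) = 0.355 / (1 + 0.0954 × 9.03) = 0.355 / 1.861 = 0.1907 g VSS/g ultimate BOD.
Substrate removed = Q·(S₀ − S) = 1300 m³/d × (800 − 7.58) g/m³ = 1.03×10^6 g/d = 1030 kg/d.
Biomass synthesised: P_X = Y_obs × 1030 = 196.5 kg VSS/d.
R_O = Q·ΔS − 1.42 P_X = 1030 − 279.0 = 751.2 kg O₂/d.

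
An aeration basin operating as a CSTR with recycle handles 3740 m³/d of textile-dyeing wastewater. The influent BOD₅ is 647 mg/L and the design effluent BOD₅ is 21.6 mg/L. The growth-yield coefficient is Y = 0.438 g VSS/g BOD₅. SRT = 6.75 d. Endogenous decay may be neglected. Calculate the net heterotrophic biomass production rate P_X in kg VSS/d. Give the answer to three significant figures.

No decay correction is needed, so Y_obs = Y = 0.438.
ΔS = 647 − 21.6 = 625.4 mg/L, so the substrate removal rate is 3740 × 625.4/1000 = 2339 kg BOD₅/d.
Biomass produced: P_X = Y_obs·Q·ΔS = 0.4380 × 2339 ≈ 1024 kg VSS/d.

P_X ≈ 1020 kg VSS/d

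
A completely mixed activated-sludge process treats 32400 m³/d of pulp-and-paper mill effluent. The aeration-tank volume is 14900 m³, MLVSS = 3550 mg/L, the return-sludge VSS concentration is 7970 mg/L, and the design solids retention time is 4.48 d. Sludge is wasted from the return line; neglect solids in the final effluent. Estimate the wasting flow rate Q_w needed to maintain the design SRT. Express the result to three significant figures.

Q_w ≈ 1480 m³/d

Wasting from the return line (neglecting effluent solids): Q_w = V·X / (θ_c·X_r) = 14900 × 3550 / (4.48 × 7970) = 1481 m³/d.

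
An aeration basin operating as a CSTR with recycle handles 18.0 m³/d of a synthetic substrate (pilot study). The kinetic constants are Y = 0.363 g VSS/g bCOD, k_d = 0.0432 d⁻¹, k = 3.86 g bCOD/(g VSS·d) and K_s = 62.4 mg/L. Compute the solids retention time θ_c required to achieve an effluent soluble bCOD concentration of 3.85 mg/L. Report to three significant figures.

At the target effluent, Y k S/(K_s+S) = 0.363×3.86×3.85/66.25 = 0.08143 d⁻¹.
1/θ_c = 0.08143 − 0.0432 = 0.03823 d⁻¹, so θ_c = 26.16 d.

θ_c ≈ 26.2 d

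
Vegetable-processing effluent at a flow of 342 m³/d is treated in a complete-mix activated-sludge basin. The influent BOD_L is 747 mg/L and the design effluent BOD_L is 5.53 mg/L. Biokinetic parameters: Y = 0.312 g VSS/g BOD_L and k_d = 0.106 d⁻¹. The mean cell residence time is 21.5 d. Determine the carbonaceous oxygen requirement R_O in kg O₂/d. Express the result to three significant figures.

Correct the yield for decay: Y_obs = Y/(1 + k_d θ_c) = 0.312 / (1 + 0.106 × 21.5) = 0.312 / 3.279 = 0.09515.
ΔS = 747 − 5.53 = 741.5 mg/L, so the substrate removal rate is 342 × 741.5/1000 = 253.6 kg BOD_L/d.
Net sludge production P_X = 0.09515 × 253.6 = 24.13 kg VSS/d.
Carbonaceous O₂ demand = substrate oxidised − cell-mass equivalent = 253.6 − 1.42 × 24.13 = 219.3 kg O₂/d.

R_O ≈ 219 kg O₂/d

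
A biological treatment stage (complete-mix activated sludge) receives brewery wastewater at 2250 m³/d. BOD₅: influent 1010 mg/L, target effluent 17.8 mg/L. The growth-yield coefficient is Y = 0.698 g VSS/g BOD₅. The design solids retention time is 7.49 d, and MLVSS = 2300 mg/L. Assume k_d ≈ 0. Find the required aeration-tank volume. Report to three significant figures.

With k_d = 0 the design equation reduces to V = Y Q (S₀−S) θ_c / X = 0.698 × 2250 × (1010 − 17.8) × 7.49 / 2300 = 5074 m³.

V ≈ 5070 m³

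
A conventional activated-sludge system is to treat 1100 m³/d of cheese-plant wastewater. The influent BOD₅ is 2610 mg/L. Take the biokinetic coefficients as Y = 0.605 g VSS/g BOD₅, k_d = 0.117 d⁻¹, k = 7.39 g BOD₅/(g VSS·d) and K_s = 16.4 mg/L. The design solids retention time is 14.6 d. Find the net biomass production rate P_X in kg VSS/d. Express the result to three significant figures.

P_X ≈ 641 kg VSS/d

From the Monod/SRT balance for a CMAS, S = K_s·(1+k_d θ_c)/[θ_c·(Y k − k_d) − 1] = 16.4 × (1 + 0.117 × 14.6) / [14.6 × (0.605 × 7.39 − 0.117) − 1] = 44.41 / 62.57 = 0.7099 mg/L.
Observed yield with endogenous decay: Y_obs = Y / (1 + k_d·θ_c) = 0.605 / (1 + 0.117 × 14.6) = 0.605 / 2.708 = 0.2234 g VSS/g BOD₅.
ΔS = 2610 − 0.710 = 2609 mg/L, so the substrate removal rate is 1100 × 2609/1000 = 2870 kg BOD₅/d.
So the net sludge growth is P_X = 0.2234 × 2870 = 641.2 kg VSS/d.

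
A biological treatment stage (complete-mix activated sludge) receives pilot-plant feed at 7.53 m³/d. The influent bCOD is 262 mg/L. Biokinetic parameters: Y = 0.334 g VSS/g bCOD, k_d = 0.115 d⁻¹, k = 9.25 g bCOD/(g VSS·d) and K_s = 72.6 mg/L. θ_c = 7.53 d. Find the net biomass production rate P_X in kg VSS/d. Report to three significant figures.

P_X ≈ 0.345 kg VSS/d

For a completely mixed reactor with recycle the Lawrence–McCarty relation gives S = K_s·(1 + k_d·θ_c) / [θ_c·(Y·k − k_d) − 1] = 72.6 × (1 + 0.115 × 7.53) / [7.53 × (0.334 × 9.25 − 0.115) − 1] = 135.5 / 21.40 = 6.331 mg/L.
Y_obs = Y / (1 + k_d θ_c) = 0.334 / (1 + 0.115 × 7.53) = 0.334 / 1.866 = 0.1790.
Q·(S₀ − S) = 7.53 × (262 − 6.33) × 10⁻³ = 1.925 kg/d removed.
So the net sludge growth is P_X = 0.1790 × 1.925 = 0.3446 kg VSS/d.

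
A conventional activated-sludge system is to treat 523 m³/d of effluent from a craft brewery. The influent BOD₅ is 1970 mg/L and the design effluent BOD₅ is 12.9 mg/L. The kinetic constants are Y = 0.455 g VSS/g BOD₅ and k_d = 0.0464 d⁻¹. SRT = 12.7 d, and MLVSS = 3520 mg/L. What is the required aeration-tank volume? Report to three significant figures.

V ≈ 1060 m³

From the SRT design equation V = Y Q (S₀−S) θ_c / [X (1 + k_d θ_c)] = 0.455 × 523 × (1970 − 12.9) × 12.7 / [3520 × (1 + 0.0464 × 12.7)] = 5.91×10^6 / 5594 = 1057 m³.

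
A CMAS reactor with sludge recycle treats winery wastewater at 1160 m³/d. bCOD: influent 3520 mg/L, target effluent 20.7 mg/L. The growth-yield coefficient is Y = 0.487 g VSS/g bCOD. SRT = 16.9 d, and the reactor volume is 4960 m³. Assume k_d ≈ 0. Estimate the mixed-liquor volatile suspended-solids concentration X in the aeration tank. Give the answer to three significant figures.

X ≈ 6740 mg/L

X = Y·Q·ΔS·θ_c / V = 0.487 × 1160 × (3520 − 20.7) × 16.9 / 4960 = 6736 mg/L.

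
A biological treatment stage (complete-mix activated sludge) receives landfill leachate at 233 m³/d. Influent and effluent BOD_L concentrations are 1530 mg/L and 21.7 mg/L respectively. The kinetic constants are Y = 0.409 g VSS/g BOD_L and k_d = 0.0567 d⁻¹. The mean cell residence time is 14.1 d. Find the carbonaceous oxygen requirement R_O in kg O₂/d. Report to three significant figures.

Y_obs = Y / (1 + k_d θ_c) = 0.409 / (1 + 0.0567 × 14.1) = 0.409 / 1.799 = 0.2273.
Q·(S₀ − S) = 233 × (1530 − 21.7) × 10⁻³ = 351.4 kg/d removed.
Net sludge production P_X = 0.2273 × 351.4 = 79.88 kg VSS/d.
Carbonaceous O₂ demand = substrate oxidised − cell-mass equivalent = 351.4 − 1.42 × 79.88 = 238.0 kg O₂/d.

R_O ≈ 238 kg O₂/d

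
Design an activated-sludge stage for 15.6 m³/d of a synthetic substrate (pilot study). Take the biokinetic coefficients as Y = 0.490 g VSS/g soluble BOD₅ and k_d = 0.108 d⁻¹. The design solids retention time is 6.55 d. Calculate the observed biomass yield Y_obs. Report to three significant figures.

Correct the yield for decay: Y_obs = Y/(1 + k_d θ_c) = 0.490 / (1 + 0.108 × 6.55) = 0.490 / 1.707 = 0.2870.

Y_obs ≈ 0.287 g VSS/g soluble BOD₅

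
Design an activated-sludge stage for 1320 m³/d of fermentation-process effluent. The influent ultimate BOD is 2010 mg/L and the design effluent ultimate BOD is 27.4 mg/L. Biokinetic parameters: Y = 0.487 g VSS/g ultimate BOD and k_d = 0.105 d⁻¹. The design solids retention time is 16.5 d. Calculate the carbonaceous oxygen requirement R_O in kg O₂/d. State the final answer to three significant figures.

R_O ≈ 1950 kg O₂/d

Y_obs = Y / (1 + k_d θ_c) = 0.487 / (1 + 0.105 × 16.5) = 0.487 / 2.732 = 0.1782.
Q·(S₀ − S) = 1320 × (2010 − 27.4) × 10⁻³ = 2617 kg/d removed.
Net sludge production P_X = 0.1782 × 2617 = 466.4 kg VSS/d.
R_O = Q·(S₀ − S) − 1.42·P_X = 2617 − 1.42 × 466.4 = 1955 kg O₂/d.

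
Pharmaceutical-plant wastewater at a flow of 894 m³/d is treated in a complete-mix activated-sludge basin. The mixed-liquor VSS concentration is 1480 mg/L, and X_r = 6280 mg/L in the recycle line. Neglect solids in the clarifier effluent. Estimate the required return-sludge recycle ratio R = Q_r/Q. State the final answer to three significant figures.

R ≈ 0.308

R = Q_r/Q = X/(X_r − X) = 1480 / (6280 − 1480) = 0.3083.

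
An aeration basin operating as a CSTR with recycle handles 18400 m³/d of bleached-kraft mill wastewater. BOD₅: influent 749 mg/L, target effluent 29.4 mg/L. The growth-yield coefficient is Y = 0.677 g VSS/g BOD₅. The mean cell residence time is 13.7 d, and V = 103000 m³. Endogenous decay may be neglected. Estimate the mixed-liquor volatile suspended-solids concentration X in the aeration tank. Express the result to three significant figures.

X ≈ 1190 mg/L

Without decay, X = Y Q (S₀−S) θ_c / V = 0.677 × 18400 × (749 − 29.4) × 13.7 / 103000 = 1192 mg/L.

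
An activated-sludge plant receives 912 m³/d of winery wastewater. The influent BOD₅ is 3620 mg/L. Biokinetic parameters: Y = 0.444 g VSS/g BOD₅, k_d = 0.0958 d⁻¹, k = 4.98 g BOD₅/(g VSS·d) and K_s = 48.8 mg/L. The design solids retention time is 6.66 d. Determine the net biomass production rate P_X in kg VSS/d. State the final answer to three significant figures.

P_X ≈ 893 kg VSS/d

Effluent substrate depends only on kinetics and SRT: S = K_s(1 + k_d θ_c) / [θ_c(Yk − k_d) − 1] = 48.8 × (1 + 0.0958 × 6.66) / [6.66 × (0.444 × 4.98 − 0.0958) − 1] = 79.94 / 13.09 = 6.108 mg/L.
Y_obs = Y / (1 + k_d θ_c) = 0.444 / (1 + 0.0958 × 6.66) = 0.444 / 1.638 = 0.2711.
ΔS = 3620 − 6.11 = 3614 mg/L, so the substrate removal rate is 912 × 3614/1000 = 3296 kg BOD₅/d.
So the net sludge growth is P_X = 0.2711 × 3296 = 893.4 kg VSS/d.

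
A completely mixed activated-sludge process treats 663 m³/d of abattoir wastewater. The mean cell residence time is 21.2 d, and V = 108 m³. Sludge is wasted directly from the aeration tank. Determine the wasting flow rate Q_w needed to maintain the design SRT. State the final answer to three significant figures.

Q_w ≈ 5.09 m³/d

For wasting at MLVSS concentration, Q_w = V/θ_c = 108.0/21.2 = 5.094 m³/d.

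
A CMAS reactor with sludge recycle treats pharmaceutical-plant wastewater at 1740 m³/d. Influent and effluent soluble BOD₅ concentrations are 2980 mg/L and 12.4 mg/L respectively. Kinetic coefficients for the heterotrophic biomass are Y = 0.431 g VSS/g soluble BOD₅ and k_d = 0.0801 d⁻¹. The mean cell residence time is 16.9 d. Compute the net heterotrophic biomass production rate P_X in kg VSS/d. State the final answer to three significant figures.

P_X ≈ 946 kg VSS/d

Correct the yield for decay: Y_obs = Y/(1 + k_d θ_c) = 0.431 / (1 + 0.0801 × 16.9) = 0.431 / 2.354 = 0.1831.
Q·(S₀ − S) = 1740 × (2980 − 12.4) × 10⁻³ = 5164 kg/d removed.
P_X = Y_obs · Q(S₀ − S) = 0.1831 × 5164 = 945.5 kg VSS/d.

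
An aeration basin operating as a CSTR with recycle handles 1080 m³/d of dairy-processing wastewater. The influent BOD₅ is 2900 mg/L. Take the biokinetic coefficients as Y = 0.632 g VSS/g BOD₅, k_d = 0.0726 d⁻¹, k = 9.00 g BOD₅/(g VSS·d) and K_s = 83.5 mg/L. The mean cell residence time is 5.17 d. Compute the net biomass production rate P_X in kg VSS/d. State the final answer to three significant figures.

From the Monod/SRT balance for a CMAS, S = K_s·(1+k_d θ_c)/[θ_c·(Y k − k_d) − 1] = 83.5 × (1 + 0.0726 × 5.17) / [5.17 × (0.632 × 9.00 − 0.0726) − 1] = 114.8 / 28.03 = 4.097 mg/L.
Observed yield with endogenous decay: Y_obs = Y / (1 + k_d·θ_c) = 0.632 / (1 + 0.0726 × 5.17) = 0.632 / 1.375 = 0.4595 g VSS/g BOD₅.
Substrate removed = Q·(S₀ − S) = 1080 m³/d × (2900 − 4.10) g/m³ = 3.13×10^6 g/d = 3128 kg/d.
So the net sludge growth is P_X = 0.4595 × 3128 = 1437 kg VSS/d.

P_X ≈ 1440 kg VSS/d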